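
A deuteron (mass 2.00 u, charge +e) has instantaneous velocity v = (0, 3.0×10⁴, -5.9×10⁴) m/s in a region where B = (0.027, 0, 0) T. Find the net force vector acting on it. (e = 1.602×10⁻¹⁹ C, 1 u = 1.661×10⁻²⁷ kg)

v×B = (0, -1590, -810) N/C.
F = q v×B = (1.602×10⁻¹⁹ C)·(0, -1590, -810) = (0, -2.55×10⁻¹⁶, -1.30×10⁻¹⁶) N.

F ≈ (0, -2.55×10⁻¹⁶, -1.30×10⁻¹⁶) N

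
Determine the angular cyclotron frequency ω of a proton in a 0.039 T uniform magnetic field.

ω = |q|B/m.
ω = (1.602×10⁻¹⁹)(0.039)/1.673×10⁻²⁷ ≈ 3.7×10⁶ rad/s.

ω ≈ 3.7×10⁶ rad/s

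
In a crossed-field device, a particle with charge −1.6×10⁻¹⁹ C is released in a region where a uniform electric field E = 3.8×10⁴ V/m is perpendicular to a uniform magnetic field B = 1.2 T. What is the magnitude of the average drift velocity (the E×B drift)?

v_d ≈ 3.2×10⁴ m/s

The E×B drift speed is v_d = E/B.
v_d = 3.8×10⁴/1.2 = 3.2×10⁴ m/s.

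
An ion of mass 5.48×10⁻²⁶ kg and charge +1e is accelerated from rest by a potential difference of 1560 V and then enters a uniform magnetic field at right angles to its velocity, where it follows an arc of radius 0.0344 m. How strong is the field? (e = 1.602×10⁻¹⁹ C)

v = √(2|q|V/m) = √(2·1.602×10⁻¹⁹·1560/5.48×10⁻²⁶) ≈ 9.550×10⁴ m/s.
B = mv/(|q|r) = (5.48×10⁻²⁶)(9.550×10⁴)/((1.602×10⁻¹⁹)(0.0344)) ≈ 0.950 T.

B ≈ 0.950 T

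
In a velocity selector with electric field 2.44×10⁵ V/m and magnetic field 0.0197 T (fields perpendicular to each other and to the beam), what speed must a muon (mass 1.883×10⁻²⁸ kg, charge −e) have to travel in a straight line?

For undeflected motion the electric and magnetic forces balance: qE = qvB.
v = E/B = 2.44×10⁵/0.0197 = 1.24×10⁷ m/s.

v = 1.24×10⁷ m/s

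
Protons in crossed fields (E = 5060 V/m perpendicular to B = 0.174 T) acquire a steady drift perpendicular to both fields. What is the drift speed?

The steady drift has the magnetic force balancing the electric force, so v_d = E/B.
v_d = 5060/0.174 = 2.91×10⁴ m/s.

v_d ≈ 2.91×10⁴ m/s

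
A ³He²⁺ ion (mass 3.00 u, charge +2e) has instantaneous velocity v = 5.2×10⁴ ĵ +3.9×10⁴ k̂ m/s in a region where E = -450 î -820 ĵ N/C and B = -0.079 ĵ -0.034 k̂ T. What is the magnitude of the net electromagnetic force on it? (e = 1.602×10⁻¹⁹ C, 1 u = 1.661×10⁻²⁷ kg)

|F| ≈ 3.81×10⁻¹⁶ N

v×B = (1310, 0, 0) N/C.
E + v×B = (863, -820, 0) N/C.
F = q(E + v×B) = (3.204×10⁻¹⁹ C)·(863, -820, 0) = (2.77×10⁻¹⁶, -2.63×10⁻¹⁶, 0) N.
|F| = 3.81×10⁻¹⁶ N.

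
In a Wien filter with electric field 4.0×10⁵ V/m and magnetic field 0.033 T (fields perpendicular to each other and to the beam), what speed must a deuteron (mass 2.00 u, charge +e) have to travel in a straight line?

v = 1.2×10⁷ m/s

For undeflected motion the electric and magnetic forces balance: qE = qvB.
v = E/B = 4.0×10⁵/0.033 = 1.2×10⁷ m/s.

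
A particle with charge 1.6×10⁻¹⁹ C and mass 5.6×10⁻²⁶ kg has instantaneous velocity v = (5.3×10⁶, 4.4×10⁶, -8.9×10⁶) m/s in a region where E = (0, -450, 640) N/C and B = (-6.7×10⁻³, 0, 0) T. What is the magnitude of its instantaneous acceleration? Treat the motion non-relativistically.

|a| ≈ 1.90×10¹¹ m/s²

v×B = (0, 5.96×10⁴, 2.95×10⁴) N/C.
E + v×B = (0, 5.92×10⁴, 3.01×10⁴) N/C.
F = q(E + v×B) = (1.6×10⁻¹⁹ C)·(0, 5.92×10⁴, 3.01×10⁴) = (0, 9.47×10⁻¹⁵, 4.82×10⁻¹⁵) N.
|a| = |F|/m = 1.062×10⁻¹⁴/5.6×10⁻²⁶ ≈ 1.90×10¹¹ m/s².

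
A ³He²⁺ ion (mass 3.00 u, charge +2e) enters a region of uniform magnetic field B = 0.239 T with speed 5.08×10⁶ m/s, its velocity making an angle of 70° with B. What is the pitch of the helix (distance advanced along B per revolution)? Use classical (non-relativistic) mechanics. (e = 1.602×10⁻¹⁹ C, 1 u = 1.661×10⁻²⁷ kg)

p ≈ 0.710 m

v∥ = v cosθ = 5.08×10⁶·cos70° ≈ 1.737×10⁶ m/s.
T = 2πm/(|q|B) = 2π(4.983×10⁻²⁷)/((3.204×10⁻¹⁹)(0.239)) ≈ 4.089×10⁻⁷ s.
pitch = v∥ T = (1.737×10⁶)(4.089×10⁻⁷) ≈ 0.710 m.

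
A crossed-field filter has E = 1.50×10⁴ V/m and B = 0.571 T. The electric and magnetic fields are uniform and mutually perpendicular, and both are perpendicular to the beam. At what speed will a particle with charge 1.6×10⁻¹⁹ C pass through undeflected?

v = 2.63×10⁴ m/s

Straight-line motion ⇒ electric and magnetic forces cancel, so E = vB.
v = E/B = 1.50×10⁴/0.571 = 2.63×10⁴ m/s.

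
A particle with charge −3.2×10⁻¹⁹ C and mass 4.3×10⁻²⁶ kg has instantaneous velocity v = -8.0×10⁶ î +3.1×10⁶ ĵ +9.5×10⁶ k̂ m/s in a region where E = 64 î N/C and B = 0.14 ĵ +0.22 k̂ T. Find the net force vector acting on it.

v×B = (-6.48×10⁵, 1.76×10⁶, -1.12×10⁶) N/C.
E + v×B = (-6.48×10⁵, 1.76×10⁶, -1.12×10⁶) N/C.
F = q(E + v×B) = (−3.2×10⁻¹⁹ C)·(-6.48×10⁵, 1.76×10⁶, -1.12×10⁶) = (2.07×10⁻¹³, -5.63×10⁻¹³, 3.58×10⁻¹³) N.

F ≈ (2.07×10⁻¹³, -5.63×10⁻¹³, 3.58×10⁻¹³) N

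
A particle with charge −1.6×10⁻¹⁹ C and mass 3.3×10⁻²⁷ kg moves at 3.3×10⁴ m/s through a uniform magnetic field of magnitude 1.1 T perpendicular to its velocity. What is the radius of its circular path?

The magnetic force provides the centripetal force: |q|vB = mv²/r.
r = mv/(|q|B) = (3.3×10⁻²⁷)(3.3×10⁴)/((1.6×10⁻¹⁹)(1.1)) ≈ 6.2×10⁻⁴ m.

r ≈ 6.2×10⁻⁴ m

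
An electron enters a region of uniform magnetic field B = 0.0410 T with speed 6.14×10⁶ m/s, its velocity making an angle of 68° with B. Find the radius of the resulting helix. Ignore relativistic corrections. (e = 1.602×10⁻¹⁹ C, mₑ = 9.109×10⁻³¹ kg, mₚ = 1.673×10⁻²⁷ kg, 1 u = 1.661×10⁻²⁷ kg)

r ≈ 7.90×10⁻⁴ m

v⊥ = v sinθ = 6.14×10⁶·sin68° ≈ 5.693×10⁶ m/s.
r = m v⊥/(|q|B) = (9.109×10⁻³¹)(5.693×10⁶)/((1.602×10⁻¹⁹)(0.0410)) ≈ 7.90×10⁻⁴ m.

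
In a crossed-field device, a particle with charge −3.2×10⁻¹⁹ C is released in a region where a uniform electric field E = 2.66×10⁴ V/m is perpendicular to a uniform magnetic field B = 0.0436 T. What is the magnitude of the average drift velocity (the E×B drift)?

v_d ≈ 6.10×10⁵ m/s

In crossed fields the guiding centre drifts at v_d = |E×B|/B² = E/B, independent of charge and mass.
v_d = 2.66×10⁴/0.0436 = 6.10×10⁵ m/s.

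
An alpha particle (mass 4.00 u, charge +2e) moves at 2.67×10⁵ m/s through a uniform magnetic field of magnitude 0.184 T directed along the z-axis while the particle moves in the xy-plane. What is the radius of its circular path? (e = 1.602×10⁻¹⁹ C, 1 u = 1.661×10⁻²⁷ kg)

The magnetic force provides the centripetal force: |q|vB = mv²/r.
r = mv/(|q|B) = (6.644×10⁻²⁷)(2.67×10⁵)/((3.204×10⁻¹⁹)(0.184)) ≈ 0.0301 m.

r ≈ 0.0301 m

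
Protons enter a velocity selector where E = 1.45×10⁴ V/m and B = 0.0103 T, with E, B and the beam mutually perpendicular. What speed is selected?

v = 1.41×10⁶ m/s

Straight-line motion ⇒ electric and magnetic forces cancel, so E = vB.
v = E/B = 1.45×10⁴/0.0103 = 1.41×10⁶ m/s.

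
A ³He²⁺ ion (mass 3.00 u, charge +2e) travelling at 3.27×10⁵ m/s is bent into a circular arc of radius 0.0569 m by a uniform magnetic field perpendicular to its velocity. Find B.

From |q|vB = mv²/r, B = mv/(|q|r).
B = (4.983×10⁻²⁷)(3.27×10⁵)/((3.204×10⁻¹⁹)(0.0569)) ≈ 0.0894 T.

B ≈ 0.0894 T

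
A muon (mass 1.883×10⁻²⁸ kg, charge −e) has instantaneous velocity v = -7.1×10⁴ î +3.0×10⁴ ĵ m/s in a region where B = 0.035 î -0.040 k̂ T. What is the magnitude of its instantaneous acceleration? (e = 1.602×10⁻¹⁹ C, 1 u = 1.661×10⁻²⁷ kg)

v×B = (-1200, -2840, -1050) N/C.
F = q v×B = (−1.602×10⁻¹⁹ C)·(-1200, -2840, -1050) = (1.92×10⁻¹⁶, 4.55×10⁻¹⁶, 1.68×10⁻¹⁶) N.
|a| = |F|/m = 5.218×10⁻¹⁶/1.883×10⁻²⁸ ≈ 2.77×10¹² m/s².

|a| ≈ 2.77×10¹² m/s²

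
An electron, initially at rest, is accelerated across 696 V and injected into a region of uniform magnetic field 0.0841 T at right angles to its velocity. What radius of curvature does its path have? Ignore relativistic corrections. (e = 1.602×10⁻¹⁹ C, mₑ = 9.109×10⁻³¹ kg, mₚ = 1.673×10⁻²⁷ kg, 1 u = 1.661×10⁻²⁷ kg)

r ≈ 1.06×10⁻³ m

Acceleration: |q|V = ½mv² ⇒ v = √(2|q|V/m) = √(2·1.602×10⁻¹⁹·696/9.109×10⁻³¹) ≈ 1.565×10⁷ m/s.
In the field: r = mv/(|q|B) = (9.109×10⁻³¹)(1.565×10⁷)/((1.602×10⁻¹⁹)(0.0841)) ≈ 1.06×10⁻³ m.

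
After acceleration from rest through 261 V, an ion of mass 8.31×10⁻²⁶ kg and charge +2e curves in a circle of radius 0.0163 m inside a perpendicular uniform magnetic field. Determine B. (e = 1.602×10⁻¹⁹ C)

v = √(2|q|V/m) = √(2·3.204×10⁻¹⁹·261/8.31×10⁻²⁶) ≈ 4.486×10⁴ m/s.
B = mv/(|q|r) = (8.31×10⁻²⁶)(4.486×10⁴)/((3.204×10⁻¹⁹)(0.0163)) ≈ 0.714 T.

B ≈ 0.714 T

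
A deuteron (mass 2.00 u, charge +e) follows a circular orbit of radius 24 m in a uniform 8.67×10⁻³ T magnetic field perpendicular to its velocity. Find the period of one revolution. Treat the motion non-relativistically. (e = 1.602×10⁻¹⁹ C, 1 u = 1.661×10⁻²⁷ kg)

The cyclotron period depends only on m, q, B: T = 2πm/(|q|B).
T = 2π(3.322×10⁻²⁷)/((1.602×10⁻¹⁹)(8.67×10⁻³)) ≈ 1.50×10⁻⁵ s.

T ≈ 1.50×10⁻⁵ s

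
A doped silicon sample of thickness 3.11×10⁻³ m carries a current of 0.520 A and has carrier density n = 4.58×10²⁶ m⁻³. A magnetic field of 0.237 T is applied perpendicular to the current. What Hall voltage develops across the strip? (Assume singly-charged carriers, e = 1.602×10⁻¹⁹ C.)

V_H ≈ 5.40×10⁻⁷ V

V_H = IB/(n e t).
V_H = (0.520)(0.237)/((4.58×10²⁶)(1.602×10⁻¹⁹)(3.11×10⁻³)) ≈ 5.40×10⁻⁷ V.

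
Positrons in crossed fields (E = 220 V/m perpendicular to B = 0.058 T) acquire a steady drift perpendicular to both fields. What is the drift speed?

In crossed fields the guiding centre drifts at v_d = |E×B|/B² = E/B, independent of charge and mass.
v_d = 220/0.058 = 3800 m/s.

v_d ≈ 3800 m/s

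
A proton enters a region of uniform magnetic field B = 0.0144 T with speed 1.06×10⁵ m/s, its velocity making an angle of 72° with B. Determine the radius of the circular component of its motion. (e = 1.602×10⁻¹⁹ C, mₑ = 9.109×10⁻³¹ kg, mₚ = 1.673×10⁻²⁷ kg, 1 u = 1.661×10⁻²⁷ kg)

v⊥ = v sinθ = 1.06×10⁵·sin72° ≈ 1.008×10⁵ m/s.
r = m v⊥/(|q|B) = (1.673×10⁻²⁷)(1.008×10⁵)/((1.602×10⁻¹⁹)(0.0144)) ≈ 0.0731 m.

r ≈ 0.0731 m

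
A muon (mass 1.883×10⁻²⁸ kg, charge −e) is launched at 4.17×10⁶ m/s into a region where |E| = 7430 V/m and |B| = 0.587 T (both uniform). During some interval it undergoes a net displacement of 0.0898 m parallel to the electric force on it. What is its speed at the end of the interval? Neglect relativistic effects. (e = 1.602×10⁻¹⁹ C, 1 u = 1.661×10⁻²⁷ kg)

B does no work; ΔKE = |q|E d.
½mv_f² = ½mv₀² + |q|Ed = ½(1.883×10⁻²⁸)(4.17×10⁶)² + (1.602×10⁻¹⁹)(7430)(0.0898) ≈ 1.637×10⁻¹⁵ J + 1.069×10⁻¹⁶ J ≈ 1.744×10⁻¹⁵ J.
v_f = √(2·1.744×10⁻¹⁵/1.883×10⁻²⁸) ≈ 4.30×10⁶ m/s.

v_f ≈ 4.30×10⁶ m/s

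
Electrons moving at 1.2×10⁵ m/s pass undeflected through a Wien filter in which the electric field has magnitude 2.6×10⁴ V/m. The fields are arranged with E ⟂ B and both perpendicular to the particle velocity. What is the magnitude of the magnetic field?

Balance of forces in the selector: qE = qvB ⇒ B = E/v.
B = 2.6×10⁴/1.2×10⁵ = 0.22 T.

B = 0.22 T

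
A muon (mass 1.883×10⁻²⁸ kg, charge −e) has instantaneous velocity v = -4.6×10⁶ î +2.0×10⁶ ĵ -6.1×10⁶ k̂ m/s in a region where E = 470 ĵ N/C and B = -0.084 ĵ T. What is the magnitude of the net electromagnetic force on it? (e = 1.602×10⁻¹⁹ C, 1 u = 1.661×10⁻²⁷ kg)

v×B = (-5.12×10⁵, 0, 3.86×10⁵) N/C.
E + v×B = (-5.12×10⁵, 470, 3.86×10⁵) N/C.
F = q(E + v×B) = (−1.602×10⁻¹⁹ C)·(-5.12×10⁵, 470, 3.86×10⁵) = (8.21×10⁻¹⁴, -7.53×10⁻¹⁷, -6.19×10⁻¹⁴) N.
|F| = 1.03×10⁻¹³ N.

|F| ≈ 1.03×10⁻¹³ N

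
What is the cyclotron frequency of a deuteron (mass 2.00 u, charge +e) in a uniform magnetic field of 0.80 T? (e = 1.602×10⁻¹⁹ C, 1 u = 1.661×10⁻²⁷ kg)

f = |q|B/(2πm).
f = (1.602×10⁻¹⁹)(0.80)/(2π·3.322×10⁻²⁷) ≈ 6.1×10⁶ Hz.

f ≈ 6.1×10⁶ Hz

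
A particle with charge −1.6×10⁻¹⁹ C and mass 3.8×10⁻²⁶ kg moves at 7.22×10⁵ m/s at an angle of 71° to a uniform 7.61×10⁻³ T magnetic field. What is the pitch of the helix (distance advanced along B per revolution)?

p ≈ 46.1 m

v∥ = v cosθ = 7.22×10⁵·cos71° ≈ 2.351×10⁵ m/s.
T = 2πm/(|q|B) = 2π(3.8×10⁻²⁶)/((1.6×10⁻¹⁹)(7.61×10⁻³)) ≈ 1.961×10⁻⁴ s.
pitch = v∥ T = (2.351×10⁵)(1.961×10⁻⁴) ≈ 46.1 m.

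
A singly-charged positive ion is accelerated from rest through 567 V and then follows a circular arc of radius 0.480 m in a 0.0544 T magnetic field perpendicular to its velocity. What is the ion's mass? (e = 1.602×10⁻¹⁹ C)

m ≈ 9.63×10⁻²⁶ kg

Combine |q|V = ½mv² and r = mv/(|q|B): eliminate v to get m = qB²r²/(2V).
m = (1.602×10⁻¹⁹)(0.0544)²(0.480)²/(2·567) ≈ 9.63×10⁻²⁶ kg.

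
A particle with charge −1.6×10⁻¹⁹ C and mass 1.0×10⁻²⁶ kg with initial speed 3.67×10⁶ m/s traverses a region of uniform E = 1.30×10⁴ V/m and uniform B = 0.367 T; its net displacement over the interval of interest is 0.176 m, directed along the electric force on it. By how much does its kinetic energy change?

ΔKE ≈ 3.66×10⁻¹⁶ J

The magnetic force is always ⟂ v and does no work; only the electric force changes KE.
ΔKE = F_E · d = |q|E d = (1.6×10⁻¹⁹)(1.30×10⁴)(0.176) ≈ 3.66×10⁻¹⁶ J.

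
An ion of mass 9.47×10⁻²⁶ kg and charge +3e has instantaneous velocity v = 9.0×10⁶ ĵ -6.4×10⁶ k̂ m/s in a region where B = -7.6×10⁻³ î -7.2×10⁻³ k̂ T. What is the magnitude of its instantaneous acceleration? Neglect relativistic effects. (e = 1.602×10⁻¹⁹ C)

|a| ≈ 5.38×10¹¹ m/s²

v×B = (-6.48×10⁴, 4.86×10⁴, 6.84×10⁴) N/C.
F = q v×B = (4.806×10⁻¹⁹ C)·(-6.48×10⁴, 4.86×10⁴, 6.84×10⁴) = (-3.11×10⁻¹⁴, 2.34×10⁻¹⁴, 3.29×10⁻¹⁴) N.
|a| = |F|/m = 5.096×10⁻¹⁴/9.47×10⁻²⁶ ≈ 5.38×10¹¹ m/s².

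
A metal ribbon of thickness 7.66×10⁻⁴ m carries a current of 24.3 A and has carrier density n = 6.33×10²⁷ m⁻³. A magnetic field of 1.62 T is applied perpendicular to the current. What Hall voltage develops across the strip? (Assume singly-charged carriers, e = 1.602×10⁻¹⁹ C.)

V_H = IB/(n e t).
V_H = (24.3)(1.62)/((6.33×10²⁷)(1.602×10⁻¹⁹)(7.66×10⁻⁴)) ≈ 5.07×10⁻⁵ V.

V_H ≈ 5.07×10⁻⁵ V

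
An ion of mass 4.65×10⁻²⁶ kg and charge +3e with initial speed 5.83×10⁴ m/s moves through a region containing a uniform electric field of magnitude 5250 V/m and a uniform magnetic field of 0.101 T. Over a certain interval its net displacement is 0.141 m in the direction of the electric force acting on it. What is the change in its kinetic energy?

ΔKE ≈ 3.56×10⁻¹⁶ J

The magnetic force is always ⟂ v and does no work; only the electric force changes KE.
ΔKE = F_E · d = |q|E d = (4.806×10⁻¹⁹)(5250)(0.141) ≈ 3.56×10⁻¹⁶ J.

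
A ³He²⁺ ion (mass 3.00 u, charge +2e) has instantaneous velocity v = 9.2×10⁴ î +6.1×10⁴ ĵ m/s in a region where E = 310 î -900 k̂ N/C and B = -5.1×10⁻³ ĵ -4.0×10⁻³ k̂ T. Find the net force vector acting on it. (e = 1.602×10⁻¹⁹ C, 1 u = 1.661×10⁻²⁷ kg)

v×B = (-244, 368, -469) N/C.
E + v×B = (66.0, 368, -1370) N/C.
F = q(E + v×B) = (3.204×10⁻¹⁹ C)·(66.0, 368, -1370) = (2.11×10⁻¹⁷, 1.18×10⁻¹⁶, -4.39×10⁻¹⁶) N.

F ≈ (2.11×10⁻¹⁷, 1.18×10⁻¹⁶, -4.39×10⁻¹⁶) N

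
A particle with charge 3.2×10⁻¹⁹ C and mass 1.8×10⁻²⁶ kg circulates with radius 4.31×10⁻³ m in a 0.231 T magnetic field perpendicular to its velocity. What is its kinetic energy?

v = |q|Br/m, then KE = ½mv² = (qBr)²/(2m).
v = (3.2×10⁻¹⁹)(0.231)(4.31×10⁻³)/1.8×10⁻²⁶ ≈ 1.770×10⁴ m/s.
KE = ½(1.8×10⁻²⁶)(1.770×10⁴)² ≈ 2.82×10⁻¹⁸ J.

KE ≈ 2.82×10⁻¹⁸ J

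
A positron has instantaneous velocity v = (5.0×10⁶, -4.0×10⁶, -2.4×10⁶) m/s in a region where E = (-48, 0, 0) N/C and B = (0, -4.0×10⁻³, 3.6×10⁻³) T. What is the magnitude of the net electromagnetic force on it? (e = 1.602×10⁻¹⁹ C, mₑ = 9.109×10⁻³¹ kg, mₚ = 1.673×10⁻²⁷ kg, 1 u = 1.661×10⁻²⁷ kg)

v×B = (-2.40×10⁴, -1.80×10⁴, -2.00×10⁴) N/C.
E + v×B = (-2.40×10⁴, -1.80×10⁴, -2.00×10⁴) N/C.
F = q(E + v×B) = (1.602×10⁻¹⁹ C)·(-2.40×10⁴, -1.80×10⁴, -2.00×10⁴) = (-3.85×10⁻¹⁵, -2.88×10⁻¹⁵, -3.20×10⁻¹⁵) N.
|F| = 5.78×10⁻¹⁵ N.

|F| ≈ 5.78×10⁻¹⁵ N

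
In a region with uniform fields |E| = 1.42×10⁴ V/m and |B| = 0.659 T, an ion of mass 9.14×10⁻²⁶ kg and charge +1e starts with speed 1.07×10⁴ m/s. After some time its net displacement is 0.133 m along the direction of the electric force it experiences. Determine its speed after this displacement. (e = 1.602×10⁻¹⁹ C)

v_f ≈ 8.21×10⁴ m/s

B does no work; ΔKE = |q|E d.
½mv_f² = ½mv₀² + |q|Ed = ½(9.14×10⁻²⁶)(1.07×10⁴)² + (1.602×10⁻¹⁹)(1.42×10⁴)(0.133) ≈ 5.232×10⁻¹⁸ J + 3.026×10⁻¹⁶ J ≈ 3.078×10⁻¹⁶ J.
v_f = √(2·3.078×10⁻¹⁶/9.14×10⁻²⁶) ≈ 8.21×10⁴ m/s.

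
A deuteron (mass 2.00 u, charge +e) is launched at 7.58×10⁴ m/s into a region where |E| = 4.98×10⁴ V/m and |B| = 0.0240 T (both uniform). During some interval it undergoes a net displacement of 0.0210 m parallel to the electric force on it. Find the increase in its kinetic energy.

ΔKE ≈ 1.68×10⁻¹⁶ J

The magnetic force is always ⟂ v and does no work; only the electric force changes KE.
ΔKE = F_E · d = |q|E d = (1.602×10⁻¹⁹)(4.98×10⁴)(0.0210) ≈ 1.68×10⁻¹⁶ J.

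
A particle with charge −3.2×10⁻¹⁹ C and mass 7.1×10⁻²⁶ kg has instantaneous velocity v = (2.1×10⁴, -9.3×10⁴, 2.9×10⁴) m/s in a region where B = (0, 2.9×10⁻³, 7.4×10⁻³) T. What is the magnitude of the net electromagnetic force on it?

v×B = (-772, -155, 60.9) N/C.
F = q v×B = (−3.2×10⁻¹⁹ C)·(-772, -155, 60.9) = (2.47×10⁻¹⁶, 4.97×10⁻¹⁷, -1.95×10⁻¹⁷) N.
|F| = 2.53×10⁻¹⁶ N.

|F| ≈ 2.53×10⁻¹⁶ N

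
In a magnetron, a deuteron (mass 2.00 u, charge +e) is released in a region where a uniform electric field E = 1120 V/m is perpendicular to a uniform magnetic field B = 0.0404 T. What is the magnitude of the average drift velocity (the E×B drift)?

In crossed fields the guiding centre drifts at v_d = |E×B|/B² = E/B, independent of charge and mass.
v_d = 1120/0.0404 = 2.77×10⁴ m/s.

v_d ≈ 2.77×10⁴ m/s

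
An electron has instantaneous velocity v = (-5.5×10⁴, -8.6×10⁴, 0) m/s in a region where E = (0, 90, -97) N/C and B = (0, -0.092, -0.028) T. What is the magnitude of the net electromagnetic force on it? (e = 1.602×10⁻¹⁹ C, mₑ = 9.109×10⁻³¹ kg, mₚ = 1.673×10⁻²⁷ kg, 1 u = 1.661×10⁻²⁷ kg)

v×B = (2410, -1540, 5060) N/C.
E + v×B = (2410, -1450, 4960) N/C.
F = q(E + v×B) = (−1.602×10⁻¹⁹ C)·(2410, -1450, 4960) = (-3.86×10⁻¹⁶, 2.32×10⁻¹⁶, -7.95×10⁻¹⁶) N.
|F| = 9.14×10⁻¹⁶ N.

|F| ≈ 9.14×10⁻¹⁶ N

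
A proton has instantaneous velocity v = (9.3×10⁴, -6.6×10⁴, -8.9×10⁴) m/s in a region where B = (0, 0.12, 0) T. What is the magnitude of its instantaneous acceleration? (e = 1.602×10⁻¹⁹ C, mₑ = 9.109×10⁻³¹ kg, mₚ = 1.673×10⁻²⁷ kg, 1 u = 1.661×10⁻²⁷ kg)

|a| ≈ 1.48×10¹² m/s²

v×B = (1.07×10⁴, 0, 1.12×10⁴) N/C.
F = q v×B = (1.602×10⁻¹⁹ C)·(1.07×10⁴, 0, 1.12×10⁴) = (1.71×10⁻¹⁵, 0, 1.79×10⁻¹⁵) N.
|a| = |F|/m = 2.475×10⁻¹⁵/1.673×10⁻²⁷ ≈ 1.48×10¹² m/s².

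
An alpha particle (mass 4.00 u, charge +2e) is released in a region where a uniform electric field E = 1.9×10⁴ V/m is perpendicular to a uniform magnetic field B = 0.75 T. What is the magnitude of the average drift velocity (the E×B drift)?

The steady drift has the magnetic force balancing the electric force, so v_d = E/B.
v_d = 1.9×10⁴/0.75 = 2.5×10⁴ m/s.

v_d ≈ 2.5×10⁴ m/s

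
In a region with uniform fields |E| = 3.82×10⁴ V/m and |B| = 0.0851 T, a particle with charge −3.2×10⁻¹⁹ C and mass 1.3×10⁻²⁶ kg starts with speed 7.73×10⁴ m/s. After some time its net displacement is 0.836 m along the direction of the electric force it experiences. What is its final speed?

B does no work; ΔKE = |q|E d.
½mv_f² = ½mv₀² + |q|Ed = ½(1.3×10⁻²⁶)(7.73×10⁴)² + (3.2×10⁻¹⁹)(3.82×10⁴)(0.836) ≈ 3.884×10⁻¹⁷ J + 1.022×10⁻¹⁴ J ≈ 1.026×10⁻¹⁴ J.
v_f = √(2·1.026×10⁻¹⁴/1.3×10⁻²⁶) ≈ 1.26×10⁶ m/s.

v_f ≈ 1.26×10⁶ m/s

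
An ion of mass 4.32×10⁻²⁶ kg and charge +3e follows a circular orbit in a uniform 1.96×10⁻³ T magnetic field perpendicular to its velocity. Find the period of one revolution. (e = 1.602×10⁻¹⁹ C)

The cyclotron period depends only on m, q, B: T = 2πm/(|q|B).
T = 2π(4.32×10⁻²⁶)/((4.806×10⁻¹⁹)(1.96×10⁻³)) ≈ 2.88×10⁻⁴ s.

T ≈ 2.88×10⁻⁴ s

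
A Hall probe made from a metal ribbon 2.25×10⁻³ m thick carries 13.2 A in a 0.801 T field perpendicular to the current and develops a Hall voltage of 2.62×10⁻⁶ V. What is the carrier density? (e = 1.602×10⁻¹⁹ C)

n ≈ 1.12×10²⁸ m⁻³

From V_H = IB/(n e t), n = IB/(V_H e t).
n = (13.2)(0.801)/((2.62×10⁻⁶)(1.602×10⁻¹⁹)(2.25×10⁻³)) ≈ 1.12×10²⁸ m⁻³.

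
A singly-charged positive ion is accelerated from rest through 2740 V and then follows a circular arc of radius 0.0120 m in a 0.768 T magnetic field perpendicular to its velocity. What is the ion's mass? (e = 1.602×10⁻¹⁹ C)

m ≈ 2.48×10⁻²⁷ kg

Combine |q|V = ½mv² and r = mv/(|q|B): eliminate v to get m = qB²r²/(2V).
m = (1.602×10⁻¹⁹)(0.768)²(0.0120)²/(2·2740) ≈ 2.48×10⁻²⁷ kg.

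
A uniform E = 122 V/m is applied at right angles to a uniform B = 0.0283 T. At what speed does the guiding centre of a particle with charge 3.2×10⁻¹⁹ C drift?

v_d ≈ 4310 m/s

In crossed fields the guiding centre drifts at v_d = |E×B|/B² = E/B, independent of charge and mass.
v_d = 122/0.0283 = 4310 m/s.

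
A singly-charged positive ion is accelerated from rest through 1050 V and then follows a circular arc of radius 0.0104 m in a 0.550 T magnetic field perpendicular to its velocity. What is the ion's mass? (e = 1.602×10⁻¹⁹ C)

Combine |q|V = ½mv² and r = mv/(|q|B): eliminate v to get m = qB²r²/(2V).
m = (1.602×10⁻¹⁹)(0.550)²(0.0104)²/(2·1050) ≈ 2.50×10⁻²⁷ kg.

m ≈ 2.50×10⁻²⁷ kg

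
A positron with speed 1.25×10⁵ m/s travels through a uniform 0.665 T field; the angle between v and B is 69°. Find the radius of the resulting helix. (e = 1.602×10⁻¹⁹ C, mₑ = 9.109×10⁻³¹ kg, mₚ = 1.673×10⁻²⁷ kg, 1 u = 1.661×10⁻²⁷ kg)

v⊥ = v sinθ = 1.25×10⁵·sin69° ≈ 1.167×10⁵ m/s.
r = m v⊥/(|q|B) = (9.109×10⁻³¹)(1.167×10⁵)/((1.602×10⁻¹⁹)(0.665)) ≈ 9.98×10⁻⁷ m.

r ≈ 9.98×10⁻⁷ m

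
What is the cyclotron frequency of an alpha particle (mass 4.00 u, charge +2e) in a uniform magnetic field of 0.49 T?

f ≈ 3.8×10⁶ Hz

f = |q|B/(2πm).
f = (3.204×10⁻¹⁹)(0.49)/(2π·6.644×10⁻²⁷) ≈ 3.8×10⁶ Hz.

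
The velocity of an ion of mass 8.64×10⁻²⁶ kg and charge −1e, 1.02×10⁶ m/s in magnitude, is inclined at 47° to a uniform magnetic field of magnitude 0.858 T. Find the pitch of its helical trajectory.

v∥ = v cosθ = 1.02×10⁶·cos47° ≈ 6.956×10⁵ m/s.
T = 2πm/(|q|B) = 2π(8.64×10⁻²⁶)/((1.602×10⁻¹⁹)(0.858)) ≈ 3.950×10⁻⁶ s.
pitch = v∥ T = (6.956×10⁵)(3.950×10⁻⁶) ≈ 2.75 m.

p ≈ 2.75 m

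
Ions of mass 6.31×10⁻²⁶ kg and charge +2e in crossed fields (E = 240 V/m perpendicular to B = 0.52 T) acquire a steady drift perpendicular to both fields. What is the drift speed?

v_d ≈ 460 m/s

In crossed fields the guiding centre drifts at v_d = |E×B|/B² = E/B, independent of charge and mass.
v_d = 240/0.52 = 460 m/s.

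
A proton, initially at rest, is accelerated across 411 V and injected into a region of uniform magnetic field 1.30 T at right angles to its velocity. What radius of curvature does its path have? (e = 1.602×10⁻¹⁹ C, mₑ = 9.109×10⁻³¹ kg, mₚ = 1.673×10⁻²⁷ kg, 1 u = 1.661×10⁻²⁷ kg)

Acceleration: |q|V = ½mv² ⇒ v = √(2|q|V/m) = √(2·1.602×10⁻¹⁹·411/1.673×10⁻²⁷) ≈ 2.806×10⁵ m/s.
In the field: r = mv/(|q|B) = (1.673×10⁻²⁷)(2.806×10⁵)/((1.602×10⁻¹⁹)(1.30)) ≈ 2.25×10⁻³ m.

r ≈ 2.25×10⁻³ m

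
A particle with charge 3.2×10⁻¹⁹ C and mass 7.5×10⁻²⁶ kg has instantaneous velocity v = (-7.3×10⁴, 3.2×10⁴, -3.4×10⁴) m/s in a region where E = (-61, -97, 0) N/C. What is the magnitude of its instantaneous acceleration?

Only an electric field acts, so F = qE = (3.2×10⁻¹⁹ C)·(-61.0, -97.0, 0) = (-1.95×10⁻¹⁷, -3.10×10⁻¹⁷, 0) N.
|a| = |F|/m = 3.667×10⁻¹⁷/7.5×10⁻²⁶ ≈ 4.89×10⁸ m/s².

|a| ≈ 4.89×10⁸ m/s²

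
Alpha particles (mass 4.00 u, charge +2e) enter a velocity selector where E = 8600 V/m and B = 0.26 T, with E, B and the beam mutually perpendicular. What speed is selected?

v = 3.3×10⁴ m/s

For undeflected motion the electric and magnetic forces balance: qE = qvB.
v = E/B = 8600/0.26 = 3.3×10⁴ m/s.
The result is independent of the particle's charge and mass.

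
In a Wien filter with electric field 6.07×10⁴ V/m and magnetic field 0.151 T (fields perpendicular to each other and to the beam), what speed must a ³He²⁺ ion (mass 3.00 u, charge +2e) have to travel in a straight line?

v = 4.02×10⁵ m/s

Straight-line motion ⇒ electric and magnetic forces cancel, so E = vB.
v = E/B = 6.07×10⁴/0.151 = 4.02×10⁵ m/s.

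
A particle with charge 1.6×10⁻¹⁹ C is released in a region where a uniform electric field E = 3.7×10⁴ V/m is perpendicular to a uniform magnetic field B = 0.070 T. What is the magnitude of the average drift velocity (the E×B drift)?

The steady drift has the magnetic force balancing the electric force, so v_d = E/B.
v_d = 3.7×10⁴/0.070 = 5.3×10⁵ m/s.

v_d ≈ 5.3×10⁵ m/s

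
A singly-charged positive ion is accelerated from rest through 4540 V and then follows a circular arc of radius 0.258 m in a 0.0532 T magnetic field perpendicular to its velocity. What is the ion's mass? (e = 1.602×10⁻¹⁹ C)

Combine |q|V = ½mv² and r = mv/(|q|B): eliminate v to get m = qB²r²/(2V).
m = (1.602×10⁻¹⁹)(0.0532)²(0.258)²/(2·4540) ≈ 3.32×10⁻²⁷ kg.

m ≈ 3.32×10⁻²⁷ kg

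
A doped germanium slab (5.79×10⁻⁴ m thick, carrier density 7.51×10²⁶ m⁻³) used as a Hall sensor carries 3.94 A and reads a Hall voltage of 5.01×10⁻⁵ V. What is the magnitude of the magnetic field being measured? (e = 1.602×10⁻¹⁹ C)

From V_H = IB/(n e t), B = V_H n e t / I.
B = (5.01×10⁻⁵)(7.51×10²⁶)(1.602×10⁻¹⁹)(5.79×10⁻⁴)/3.94 ≈ 0.886 T.

B ≈ 0.886 T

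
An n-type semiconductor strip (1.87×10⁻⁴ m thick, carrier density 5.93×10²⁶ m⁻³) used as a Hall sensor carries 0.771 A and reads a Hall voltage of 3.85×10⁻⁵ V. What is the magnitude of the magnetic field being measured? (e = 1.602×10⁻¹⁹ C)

From V_H = IB/(n e t), B = V_H n e t / I.
B = (3.85×10⁻⁵)(5.93×10²⁶)(1.602×10⁻¹⁹)(1.87×10⁻⁴)/0.771 ≈ 0.887 T.

B ≈ 0.887 T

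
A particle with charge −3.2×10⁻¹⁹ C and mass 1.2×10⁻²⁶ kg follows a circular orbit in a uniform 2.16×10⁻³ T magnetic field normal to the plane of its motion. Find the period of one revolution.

The cyclotron period depends only on m, q, B: T = 2πm/(|q|B).
T = 2π(1.2×10⁻²⁶)/((3.2×10⁻¹⁹)(2.16×10⁻³)) ≈ 1.09×10⁻⁴ s.

T ≈ 1.09×10⁻⁴ s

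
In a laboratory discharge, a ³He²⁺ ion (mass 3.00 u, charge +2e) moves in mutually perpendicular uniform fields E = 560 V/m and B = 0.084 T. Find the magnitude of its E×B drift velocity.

The steady drift has the magnetic force balancing the electric force, so v_d = E/B.
v_d = 560/0.084 = 6700 m/s.

v_d ≈ 6700 m/s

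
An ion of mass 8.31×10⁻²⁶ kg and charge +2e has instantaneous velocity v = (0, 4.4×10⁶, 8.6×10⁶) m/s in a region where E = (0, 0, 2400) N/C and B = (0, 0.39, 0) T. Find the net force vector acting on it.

v×B = (-3.35×10⁶, 0, 0) N/C.
E + v×B = (-3.35×10⁶, 0, 2400) N/C.
F = q(E + v×B) = (3.204×10⁻¹⁹ C)·(-3.35×10⁶, 0, 2400) = (-1.07×10⁻¹², 0, 7.69×10⁻¹⁶) N.

F ≈ (-1.07×10⁻¹², 0, 7.69×10⁻¹⁶) N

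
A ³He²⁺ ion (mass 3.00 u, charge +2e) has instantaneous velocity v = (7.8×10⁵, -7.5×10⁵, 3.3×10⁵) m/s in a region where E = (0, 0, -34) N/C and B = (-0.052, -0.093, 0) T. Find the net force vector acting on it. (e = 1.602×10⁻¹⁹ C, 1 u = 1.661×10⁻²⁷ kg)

F ≈ (9.83×10⁻¹⁵, -5.50×10⁻¹⁵, -3.57×10⁻¹⁴) N

v×B = (3.07×10⁴, -1.72×10⁴, -1.12×10⁵) N/C.
E + v×B = (3.07×10⁴, -1.72×10⁴, -1.12×10⁵) N/C.
F = q(E + v×B) = (3.204×10⁻¹⁹ C)·(3.07×10⁴, -1.72×10⁴, -1.12×10⁵) = (9.83×10⁻¹⁵, -5.50×10⁻¹⁵, -3.57×10⁻¹⁴) N.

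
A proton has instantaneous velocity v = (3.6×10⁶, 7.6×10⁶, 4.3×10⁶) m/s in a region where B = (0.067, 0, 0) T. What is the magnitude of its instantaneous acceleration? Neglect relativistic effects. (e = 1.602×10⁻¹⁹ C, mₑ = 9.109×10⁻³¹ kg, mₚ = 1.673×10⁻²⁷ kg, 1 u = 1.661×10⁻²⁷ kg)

v×B = (0, 2.88×10⁵, -5.09×10⁵) N/C.
F = q v×B = (1.602×10⁻¹⁹ C)·(0, 2.88×10⁵, -5.09×10⁵) = (0, 4.62×10⁻¹⁴, -8.16×10⁻¹⁴) N.
|a| = |F|/m = 9.373×10⁻¹⁴/1.673×10⁻²⁷ ≈ 5.60×10¹³ m/s².

|a| ≈ 5.60×10¹³ m/s²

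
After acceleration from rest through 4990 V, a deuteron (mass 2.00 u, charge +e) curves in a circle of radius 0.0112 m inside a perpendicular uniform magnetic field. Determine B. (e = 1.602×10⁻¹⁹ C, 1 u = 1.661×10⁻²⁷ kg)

B ≈ 1.28 T

v = √(2|q|V/m) = √(2·1.602×10⁻¹⁹·4990/3.322×10⁻²⁷) ≈ 6.937×10⁵ m/s.
B = mv/(|q|r) = (3.322×10⁻²⁷)(6.937×10⁵)/((1.602×10⁻¹⁹)(0.0112)) ≈ 1.28 T.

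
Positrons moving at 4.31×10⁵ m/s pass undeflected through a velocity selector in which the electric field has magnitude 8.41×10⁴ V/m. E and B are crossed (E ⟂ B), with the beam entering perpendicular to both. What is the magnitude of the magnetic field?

Balance of forces in the selector: qE = qvB ⇒ B = E/v.
B = 8.41×10⁴/4.31×10⁵ = 0.195 T.

B = 0.195 T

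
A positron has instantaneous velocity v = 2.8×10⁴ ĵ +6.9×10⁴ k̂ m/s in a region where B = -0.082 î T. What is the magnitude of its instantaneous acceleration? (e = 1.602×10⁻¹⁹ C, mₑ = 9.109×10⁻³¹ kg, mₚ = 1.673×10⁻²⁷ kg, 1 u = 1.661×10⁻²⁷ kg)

|a| ≈ 1.07×10¹⁵ m/s²

v×B = (0, -5660, 2300) N/C.
F = q v×B = (1.602×10⁻¹⁹ C)·(0, -5660, 2300) = (0, -9.06×10⁻¹⁶, 3.68×10⁻¹⁶) N.
|a| = |F|/m = 9.782×10⁻¹⁶/9.109×10⁻³¹ ≈ 1.07×10¹⁵ m/s².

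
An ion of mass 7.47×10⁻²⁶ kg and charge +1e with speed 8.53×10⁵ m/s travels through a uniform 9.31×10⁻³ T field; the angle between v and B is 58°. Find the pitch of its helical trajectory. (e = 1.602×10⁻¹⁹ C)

v∥ = v cosθ = 8.53×10⁵·cos58° ≈ 4.520×10⁵ m/s.
T = 2πm/(|q|B) = 2π(7.47×10⁻²⁶)/((1.602×10⁻¹⁹)(9.31×10⁻³)) ≈ 3.147×10⁻⁴ s.
pitch = v∥ T = (4.520×10⁵)(3.147×10⁻⁴) ≈ 142 m.

p ≈ 142 m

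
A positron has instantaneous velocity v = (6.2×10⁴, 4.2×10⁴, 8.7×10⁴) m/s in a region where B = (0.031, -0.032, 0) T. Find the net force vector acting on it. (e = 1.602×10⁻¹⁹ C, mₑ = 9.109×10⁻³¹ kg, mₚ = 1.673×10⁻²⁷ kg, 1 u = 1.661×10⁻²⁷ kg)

v×B = (2780, 2700, -3290) N/C.
F = q v×B = (1.602×10⁻¹⁹ C)·(2780, 2700, -3290) = (4.46×10⁻¹⁶, 4.32×10⁻¹⁶, -5.26×10⁻¹⁶) N.

F ≈ (4.46×10⁻¹⁶, 4.32×10⁻¹⁶, -5.26×10⁻¹⁶) N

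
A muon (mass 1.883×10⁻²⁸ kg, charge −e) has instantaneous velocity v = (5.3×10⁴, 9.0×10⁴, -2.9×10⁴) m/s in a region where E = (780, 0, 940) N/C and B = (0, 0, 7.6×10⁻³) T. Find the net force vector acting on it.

F ≈ (-2.35×10⁻¹⁶, 6.45×10⁻¹⁷, -1.51×10⁻¹⁶) N

v×B = (684, -403, 0) N/C.
E + v×B = (1460, -403, 940) N/C.
F = q(E + v×B) = (−1.602×10⁻¹⁹ C)·(1460, -403, 940) = (-2.35×10⁻¹⁶, 6.45×10⁻¹⁷, -1.51×10⁻¹⁶) N.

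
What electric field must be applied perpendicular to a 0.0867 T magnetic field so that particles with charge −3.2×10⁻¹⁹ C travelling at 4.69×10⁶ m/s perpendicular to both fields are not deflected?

E = 4.07×10⁵ V/m

For straight-line motion qE = qvB, so E = vB.
E = 4.69×10⁶ × 0.0867 = 4.07×10⁵ V/m.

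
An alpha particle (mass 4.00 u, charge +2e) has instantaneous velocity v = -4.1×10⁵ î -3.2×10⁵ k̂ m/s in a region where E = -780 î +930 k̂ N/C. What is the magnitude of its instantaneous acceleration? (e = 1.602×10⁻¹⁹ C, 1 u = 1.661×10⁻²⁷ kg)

|a| ≈ 5.85×10¹⁰ m/s²

Only an electric field acts, so F = qE = (3.204×10⁻¹⁹ C)·(-780, 0, 930) = (-2.50×10⁻¹⁶, 0, 2.98×10⁻¹⁶) N.
|a| = |F|/m = 3.889×10⁻¹⁶/6.644×10⁻²⁷ ≈ 5.85×10¹⁰ m/s².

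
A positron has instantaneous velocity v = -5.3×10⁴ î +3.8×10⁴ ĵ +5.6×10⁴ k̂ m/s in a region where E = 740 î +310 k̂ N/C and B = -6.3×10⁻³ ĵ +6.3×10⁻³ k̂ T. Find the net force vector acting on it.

v×B = (592, 334, 334) N/C.
E + v×B = (1330, 334, 644) N/C.
F = q(E + v×B) = (1.602×10⁻¹⁹ C)·(1330, 334, 644) = (2.13×10⁻¹⁶, 5.35×10⁻¹⁷, 1.03×10⁻¹⁶) N.

F ≈ (2.13×10⁻¹⁶, 5.35×10⁻¹⁷, 1.03×10⁻¹⁶) N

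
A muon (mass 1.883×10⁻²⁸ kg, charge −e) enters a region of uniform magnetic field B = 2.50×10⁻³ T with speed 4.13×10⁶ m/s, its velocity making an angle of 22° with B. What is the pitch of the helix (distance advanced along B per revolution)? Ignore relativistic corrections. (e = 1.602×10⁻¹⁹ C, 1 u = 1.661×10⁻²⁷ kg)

v∥ = v cosθ = 4.13×10⁶·cos22° ≈ 3.829×10⁶ m/s.
T = 2πm/(|q|B) = 2π(1.883×10⁻²⁸)/((1.602×10⁻¹⁹)(2.50×10⁻³)) ≈ 2.954×10⁻⁶ s.
pitch = v∥ T = (3.829×10⁶)(2.954×10⁻⁶) ≈ 11.3 m.

p ≈ 11.3 m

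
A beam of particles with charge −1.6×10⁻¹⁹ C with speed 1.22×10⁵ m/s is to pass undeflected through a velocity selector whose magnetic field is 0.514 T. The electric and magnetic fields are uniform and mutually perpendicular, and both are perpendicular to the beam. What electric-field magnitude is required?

For straight-line motion qE = qvB, so E = vB.
E = 1.22×10⁵ × 0.514 = 6.27×10⁴ V/m.

E = 6.27×10⁴ V/m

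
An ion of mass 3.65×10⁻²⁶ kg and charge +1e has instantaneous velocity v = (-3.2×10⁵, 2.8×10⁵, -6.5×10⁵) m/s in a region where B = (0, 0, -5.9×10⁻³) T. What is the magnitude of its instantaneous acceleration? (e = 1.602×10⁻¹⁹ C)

|a| ≈ 1.10×10¹⁰ m/s²

v×B = (-1650, -1890, 0) N/C.
F = q v×B = (1.602×10⁻¹⁹ C)·(-1650, -1890, 0) = (-2.65×10⁻¹⁶, -3.02×10⁻¹⁶, 0) N.
|a| = |F|/m = 4.019×10⁻¹⁶/3.65×10⁻²⁶ ≈ 1.10×10¹⁰ m/s².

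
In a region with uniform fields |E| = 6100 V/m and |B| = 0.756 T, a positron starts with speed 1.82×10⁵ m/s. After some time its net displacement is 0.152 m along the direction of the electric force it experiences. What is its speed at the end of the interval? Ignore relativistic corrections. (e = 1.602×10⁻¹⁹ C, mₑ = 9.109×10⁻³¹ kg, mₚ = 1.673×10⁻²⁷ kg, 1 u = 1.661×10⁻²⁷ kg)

v_f ≈ 1.81×10⁷ m/s

B does no work; ΔKE = |q|E d.
½mv_f² = ½mv₀² + |q|Ed = ½(9.109×10⁻³¹)(1.82×10⁵)² + (1.602×10⁻¹⁹)(6100)(0.152) ≈ 1.509×10⁻²⁰ J + 1.485×10⁻¹⁶ J ≈ 1.486×10⁻¹⁶ J.
v_f = √(2·1.486×10⁻¹⁶/9.109×10⁻³¹) ≈ 1.81×10⁷ m/s.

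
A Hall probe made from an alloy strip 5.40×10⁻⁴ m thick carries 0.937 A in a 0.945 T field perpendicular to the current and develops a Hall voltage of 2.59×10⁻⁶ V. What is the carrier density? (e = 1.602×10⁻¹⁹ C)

n ≈ 3.95×10²⁷ m⁻³

From V_H = IB/(n e t), n = IB/(V_H e t).
n = (0.937)(0.945)/((2.59×10⁻⁶)(1.602×10⁻¹⁹)(5.40×10⁻⁴)) ≈ 3.95×10²⁷ m⁻³.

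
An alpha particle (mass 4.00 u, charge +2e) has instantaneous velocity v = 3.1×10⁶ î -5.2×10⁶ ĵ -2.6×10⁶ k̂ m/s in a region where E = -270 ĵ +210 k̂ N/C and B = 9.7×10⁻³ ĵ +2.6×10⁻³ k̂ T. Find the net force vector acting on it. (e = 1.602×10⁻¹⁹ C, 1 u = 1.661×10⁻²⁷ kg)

F ≈ (3.75×10⁻¹⁵, -2.67×10⁻¹⁵, 9.70×10⁻¹⁵) N

v×B = (1.17×10⁴, -8060, 3.01×10⁴) N/C.
E + v×B = (1.17×10⁴, -8330, 3.03×10⁴) N/C.
F = q(E + v×B) = (3.204×10⁻¹⁹ C)·(1.17×10⁴, -8330, 3.03×10⁴) = (3.75×10⁻¹⁵, -2.67×10⁻¹⁵, 9.70×10⁻¹⁵) N.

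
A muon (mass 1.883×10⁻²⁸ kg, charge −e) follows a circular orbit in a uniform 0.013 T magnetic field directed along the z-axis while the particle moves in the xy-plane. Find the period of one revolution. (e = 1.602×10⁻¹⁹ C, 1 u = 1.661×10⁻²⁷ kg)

T ≈ 5.7×10⁻⁷ s

The cyclotron period depends only on m, q, B: T = 2πm/(|q|B).
T = 2π(1.883×10⁻²⁸)/((1.602×10⁻¹⁹)(0.013)) ≈ 5.7×10⁻⁷ s.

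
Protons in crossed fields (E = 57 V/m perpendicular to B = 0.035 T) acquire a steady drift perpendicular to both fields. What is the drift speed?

In crossed fields the guiding centre drifts at v_d = |E×B|/B² = E/B, independent of charge and mass.
v_d = 57/0.035 = 1600 m/s.

v_d ≈ 1600 m/s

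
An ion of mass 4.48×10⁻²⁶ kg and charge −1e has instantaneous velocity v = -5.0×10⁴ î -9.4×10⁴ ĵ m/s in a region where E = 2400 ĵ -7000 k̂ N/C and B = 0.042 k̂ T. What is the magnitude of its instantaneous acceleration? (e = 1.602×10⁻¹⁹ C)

v×B = (-3950, 2100, 0) N/C.
E + v×B = (-3950, 4500, -7000) N/C.
F = q(E + v×B) = (−1.602×10⁻¹⁹ C)·(-3950, 4500, -7000) = (6.32×10⁻¹⁶, -7.21×10⁻¹⁶, 1.12×10⁻¹⁵) N.
|a| = |F|/m = 1.476×10⁻¹⁵/4.48×10⁻²⁶ ≈ 3.29×10¹⁰ m/s².

|a| ≈ 3.29×10¹⁰ m/s²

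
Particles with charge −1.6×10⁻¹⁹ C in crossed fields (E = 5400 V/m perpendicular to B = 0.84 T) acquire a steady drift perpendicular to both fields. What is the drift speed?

v_d ≈ 6400 m/s

The steady drift has the magnetic force balancing the electric force, so v_d = E/B.
v_d = 5400/0.84 = 6400 m/s.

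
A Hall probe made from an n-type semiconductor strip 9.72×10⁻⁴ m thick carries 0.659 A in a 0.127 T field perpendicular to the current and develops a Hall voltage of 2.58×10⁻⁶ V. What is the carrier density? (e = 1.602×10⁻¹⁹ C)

From V_H = IB/(n e t), n = IB/(V_H e t).
n = (0.659)(0.127)/((2.58×10⁻⁶)(1.602×10⁻¹⁹)(9.72×10⁻⁴)) ≈ 2.08×10²⁶ m⁻³.

n ≈ 2.08×10²⁶ m⁻³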